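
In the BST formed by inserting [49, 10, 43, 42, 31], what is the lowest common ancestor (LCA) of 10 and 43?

Tree insertion order: [49, 10, 43, 42, 31]
Tree (level-order array): [49, 10, None, None, 43, 42, None, 31]
In a BST, the LCA of p=10, q=43 is the first node v on the
root-to-leaf path with p <= v <= q (go left if both < v, right if both > v).
Walk from root:
  at 49: both 10 and 43 < 49, go left
  at 10: 10 <= 10 <= 43, this is the LCA
LCA = 10


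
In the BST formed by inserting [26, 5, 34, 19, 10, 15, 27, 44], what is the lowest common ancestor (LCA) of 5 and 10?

Tree insertion order: [26, 5, 34, 19, 10, 15, 27, 44]
Tree (level-order array): [26, 5, 34, None, 19, 27, 44, 10, None, None, None, None, None, None, 15]
In a BST, the LCA of p=5, q=10 is the first node v on the
root-to-leaf path with p <= v <= q (go left if both < v, right if both > v).
Walk from root:
  at 26: both 5 and 10 < 26, go left
  at 5: 5 <= 5 <= 10, this is the LCA
LCA = 5


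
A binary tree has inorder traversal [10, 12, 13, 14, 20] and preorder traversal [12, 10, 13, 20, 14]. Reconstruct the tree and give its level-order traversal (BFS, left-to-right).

Inorder:  [10, 12, 13, 14, 20]
Preorder: [12, 10, 13, 20, 14]
Algorithm: preorder visits root first, so consume preorder in order;
for each root, split the current inorder slice at that value into
left-subtree inorder and right-subtree inorder, then recurse.
Recursive splits:
  root=12; inorder splits into left=[10], right=[13, 14, 20]
  root=10; inorder splits into left=[], right=[]
  root=13; inorder splits into left=[], right=[14, 20]
  root=20; inorder splits into left=[14], right=[]
  root=14; inorder splits into left=[], right=[]
Reconstructed level-order: [12, 10, 13, 20, 14]


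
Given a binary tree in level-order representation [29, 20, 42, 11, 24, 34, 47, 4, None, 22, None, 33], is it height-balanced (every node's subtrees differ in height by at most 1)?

Tree (level-order array): [29, 20, 42, 11, 24, 34, 47, 4, None, 22, None, 33]
Definition: a tree is height-balanced if, at every node, |h(left) - h(right)| <= 1 (empty subtree has height -1).
Bottom-up per-node check:
  node 4: h_left=-1, h_right=-1, diff=0 [OK], height=0
  node 11: h_left=0, h_right=-1, diff=1 [OK], height=1
  node 22: h_left=-1, h_right=-1, diff=0 [OK], height=0
  node 24: h_left=0, h_right=-1, diff=1 [OK], height=1
  node 20: h_left=1, h_right=1, diff=0 [OK], height=2
  node 33: h_left=-1, h_right=-1, diff=0 [OK], height=0
  node 34: h_left=0, h_right=-1, diff=1 [OK], height=1
  node 47: h_left=-1, h_right=-1, diff=0 [OK], height=0
  node 42: h_left=1, h_right=0, diff=1 [OK], height=2
  node 29: h_left=2, h_right=2, diff=0 [OK], height=3
All nodes satisfy the balance condition.
Result: Balanced


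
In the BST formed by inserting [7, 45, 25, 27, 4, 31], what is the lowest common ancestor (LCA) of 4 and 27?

Tree insertion order: [7, 45, 25, 27, 4, 31]
Tree (level-order array): [7, 4, 45, None, None, 25, None, None, 27, None, 31]
In a BST, the LCA of p=4, q=27 is the first node v on the
root-to-leaf path with p <= v <= q (go left if both < v, right if both > v).
Walk from root:
  at 7: 4 <= 7 <= 27, this is the LCA
LCA = 7


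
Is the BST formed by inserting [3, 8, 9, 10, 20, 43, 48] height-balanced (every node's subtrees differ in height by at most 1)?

Tree (level-order array): [3, None, 8, None, 9, None, 10, None, 20, None, 43, None, 48]
Definition: a tree is height-balanced if, at every node, |h(left) - h(right)| <= 1 (empty subtree has height -1).
Bottom-up per-node check:
  node 48: h_left=-1, h_right=-1, diff=0 [OK], height=0
  node 43: h_left=-1, h_right=0, diff=1 [OK], height=1
  node 20: h_left=-1, h_right=1, diff=2 [FAIL (|-1-1|=2 > 1)], height=2
  node 10: h_left=-1, h_right=2, diff=3 [FAIL (|-1-2|=3 > 1)], height=3
  node 9: h_left=-1, h_right=3, diff=4 [FAIL (|-1-3|=4 > 1)], height=4
  node 8: h_left=-1, h_right=4, diff=5 [FAIL (|-1-4|=5 > 1)], height=5
  node 3: h_left=-1, h_right=5, diff=6 [FAIL (|-1-5|=6 > 1)], height=6
Node 20 violates the condition: |-1 - 1| = 2 > 1.
Result: Not balanced


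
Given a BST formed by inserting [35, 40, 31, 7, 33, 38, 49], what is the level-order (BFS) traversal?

Tree insertion order: [35, 40, 31, 7, 33, 38, 49]
Tree (level-order array): [35, 31, 40, 7, 33, 38, 49]
BFS from the root, enqueuing left then right child of each popped node:
  queue [35] -> pop 35, enqueue [31, 40], visited so far: [35]
  queue [31, 40] -> pop 31, enqueue [7, 33], visited so far: [35, 31]
  queue [40, 7, 33] -> pop 40, enqueue [38, 49], visited so far: [35, 31, 40]
  queue [7, 33, 38, 49] -> pop 7, enqueue [none], visited so far: [35, 31, 40, 7]
  queue [33, 38, 49] -> pop 33, enqueue [none], visited so far: [35, 31, 40, 7, 33]
  queue [38, 49] -> pop 38, enqueue [none], visited so far: [35, 31, 40, 7, 33, 38]
  queue [49] -> pop 49, enqueue [none], visited so far: [35, 31, 40, 7, 33, 38, 49]
Result: [35, 31, 40, 7, 33, 38, 49]


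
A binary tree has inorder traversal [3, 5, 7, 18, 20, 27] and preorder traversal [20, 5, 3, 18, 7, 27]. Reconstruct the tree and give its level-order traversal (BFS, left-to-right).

Inorder:  [3, 5, 7, 18, 20, 27]
Preorder: [20, 5, 3, 18, 7, 27]
Algorithm: preorder visits root first, so consume preorder in order;
for each root, split the current inorder slice at that value into
left-subtree inorder and right-subtree inorder, then recurse.
Recursive splits:
  root=20; inorder splits into left=[3, 5, 7, 18], right=[27]
  root=5; inorder splits into left=[3], right=[7, 18]
  root=3; inorder splits into left=[], right=[]
  root=18; inorder splits into left=[7], right=[]
  root=7; inorder splits into left=[], right=[]
  root=27; inorder splits into left=[], right=[]
Reconstructed level-order: [20, 5, 27, 3, 18, 7]


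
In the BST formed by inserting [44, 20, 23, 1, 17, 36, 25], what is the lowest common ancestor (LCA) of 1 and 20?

Tree insertion order: [44, 20, 23, 1, 17, 36, 25]
Tree (level-order array): [44, 20, None, 1, 23, None, 17, None, 36, None, None, 25]
In a BST, the LCA of p=1, q=20 is the first node v on the
root-to-leaf path with p <= v <= q (go left if both < v, right if both > v).
Walk from root:
  at 44: both 1 and 20 < 44, go left
  at 20: 1 <= 20 <= 20, this is the LCA
LCA = 20


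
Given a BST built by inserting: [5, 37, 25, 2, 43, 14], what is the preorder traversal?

Tree insertion order: [5, 37, 25, 2, 43, 14]
Tree (level-order array): [5, 2, 37, None, None, 25, 43, 14]
Preorder traversal: [5, 2, 37, 25, 14, 43]


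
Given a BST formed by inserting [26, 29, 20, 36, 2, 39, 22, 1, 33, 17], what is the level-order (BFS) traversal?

Tree insertion order: [26, 29, 20, 36, 2, 39, 22, 1, 33, 17]
Tree (level-order array): [26, 20, 29, 2, 22, None, 36, 1, 17, None, None, 33, 39]
BFS from the root, enqueuing left then right child of each popped node:
  queue [26] -> pop 26, enqueue [20, 29], visited so far: [26]
  queue [20, 29] -> pop 20, enqueue [2, 22], visited so far: [26, 20]
  queue [29, 2, 22] -> pop 29, enqueue [36], visited so far: [26, 20, 29]
  queue [2, 22, 36] -> pop 2, enqueue [1, 17], visited so far: [26, 20, 29, 2]
  queue [22, 36, 1, 17] -> pop 22, enqueue [none], visited so far: [26, 20, 29, 2, 22]
  queue [36, 1, 17] -> pop 36, enqueue [33, 39], visited so far: [26, 20, 29, 2, 22, 36]
  queue [1, 17, 33, 39] -> pop 1, enqueue [none], visited so far: [26, 20, 29, 2, 22, 36, 1]
  queue [17, 33, 39] -> pop 17, enqueue [none], visited so far: [26, 20, 29, 2, 22, 36, 1, 17]
  queue [33, 39] -> pop 33, enqueue [none], visited so far: [26, 20, 29, 2, 22, 36, 1, 17, 33]
  queue [39] -> pop 39, enqueue [none], visited so far: [26, 20, 29, 2, 22, 36, 1, 17, 33, 39]
Result: [26, 20, 29, 2, 22, 36, 1, 17, 33, 39]


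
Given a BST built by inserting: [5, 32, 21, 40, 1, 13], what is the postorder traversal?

Tree insertion order: [5, 32, 21, 40, 1, 13]
Tree (level-order array): [5, 1, 32, None, None, 21, 40, 13]
Postorder traversal: [1, 13, 21, 40, 32, 5]


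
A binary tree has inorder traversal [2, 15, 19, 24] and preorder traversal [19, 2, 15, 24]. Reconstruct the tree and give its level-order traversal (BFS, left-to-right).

Inorder:  [2, 15, 19, 24]
Preorder: [19, 2, 15, 24]
Algorithm: preorder visits root first, so consume preorder in order;
for each root, split the current inorder slice at that value into
left-subtree inorder and right-subtree inorder, then recurse.
Recursive splits:
  root=19; inorder splits into left=[2, 15], right=[24]
  root=2; inorder splits into left=[], right=[15]
  root=15; inorder splits into left=[], right=[]
  root=24; inorder splits into left=[], right=[]
Reconstructed level-order: [19, 2, 24, 15]


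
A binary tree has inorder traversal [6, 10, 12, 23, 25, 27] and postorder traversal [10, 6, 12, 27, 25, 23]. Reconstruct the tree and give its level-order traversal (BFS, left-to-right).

Inorder:   [6, 10, 12, 23, 25, 27]
Postorder: [10, 6, 12, 27, 25, 23]
Algorithm: postorder visits root last, so walk postorder right-to-left;
each value is the root of the current inorder slice — split it at that
value, recurse on the right subtree first, then the left.
Recursive splits:
  root=23; inorder splits into left=[6, 10, 12], right=[25, 27]
  root=25; inorder splits into left=[], right=[27]
  root=27; inorder splits into left=[], right=[]
  root=12; inorder splits into left=[6, 10], right=[]
  root=6; inorder splits into left=[], right=[10]
  root=10; inorder splits into left=[], right=[]
Reconstructed level-order: [23, 12, 25, 6, 27, 10]


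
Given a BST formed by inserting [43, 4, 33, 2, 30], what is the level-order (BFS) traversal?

Tree insertion order: [43, 4, 33, 2, 30]
Tree (level-order array): [43, 4, None, 2, 33, None, None, 30]
BFS from the root, enqueuing left then right child of each popped node:
  queue [43] -> pop 43, enqueue [4], visited so far: [43]
  queue [4] -> pop 4, enqueue [2, 33], visited so far: [43, 4]
  queue [2, 33] -> pop 2, enqueue [none], visited so far: [43, 4, 2]
  queue [33] -> pop 33, enqueue [30], visited so far: [43, 4, 2, 33]
  queue [30] -> pop 30, enqueue [none], visited so far: [43, 4, 2, 33, 30]
Result: [43, 4, 2, 33, 30]


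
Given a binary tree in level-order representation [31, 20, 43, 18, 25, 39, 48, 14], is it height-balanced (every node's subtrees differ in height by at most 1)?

Tree (level-order array): [31, 20, 43, 18, 25, 39, 48, 14]
Definition: a tree is height-balanced if, at every node, |h(left) - h(right)| <= 1 (empty subtree has height -1).
Bottom-up per-node check:
  node 14: h_left=-1, h_right=-1, diff=0 [OK], height=0
  node 18: h_left=0, h_right=-1, diff=1 [OK], height=1
  node 25: h_left=-1, h_right=-1, diff=0 [OK], height=0
  node 20: h_left=1, h_right=0, diff=1 [OK], height=2
  node 39: h_left=-1, h_right=-1, diff=0 [OK], height=0
  node 48: h_left=-1, h_right=-1, diff=0 [OK], height=0
  node 43: h_left=0, h_right=0, diff=0 [OK], height=1
  node 31: h_left=2, h_right=1, diff=1 [OK], height=3
All nodes satisfy the balance condition.
Result: Balanced


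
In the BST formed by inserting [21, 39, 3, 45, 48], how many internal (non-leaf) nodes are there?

Tree built from: [21, 39, 3, 45, 48]
Tree (level-order array): [21, 3, 39, None, None, None, 45, None, 48]
Rule: An internal node has at least one child.
Per-node child counts:
  node 21: 2 child(ren)
  node 3: 0 child(ren)
  node 39: 1 child(ren)
  node 45: 1 child(ren)
  node 48: 0 child(ren)
Matching nodes: [21, 39, 45]
Count of internal (non-leaf) nodes: 3


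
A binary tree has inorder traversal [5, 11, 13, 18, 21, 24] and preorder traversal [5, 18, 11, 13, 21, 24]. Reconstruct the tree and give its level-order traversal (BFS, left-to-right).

Inorder:  [5, 11, 13, 18, 21, 24]
Preorder: [5, 18, 11, 13, 21, 24]
Algorithm: preorder visits root first, so consume preorder in order;
for each root, split the current inorder slice at that value into
left-subtree inorder and right-subtree inorder, then recurse.
Recursive splits:
  root=5; inorder splits into left=[], right=[11, 13, 18, 21, 24]
  root=18; inorder splits into left=[11, 13], right=[21, 24]
  root=11; inorder splits into left=[], right=[13]
  root=13; inorder splits into left=[], right=[]
  root=21; inorder splits into left=[], right=[24]
  root=24; inorder splits into left=[], right=[]
Reconstructed level-order: [5, 18, 11, 21, 13, 24]


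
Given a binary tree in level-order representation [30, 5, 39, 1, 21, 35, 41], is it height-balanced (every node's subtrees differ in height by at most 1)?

Tree (level-order array): [30, 5, 39, 1, 21, 35, 41]
Definition: a tree is height-balanced if, at every node, |h(left) - h(right)| <= 1 (empty subtree has height -1).
Bottom-up per-node check:
  node 1: h_left=-1, h_right=-1, diff=0 [OK], height=0
  node 21: h_left=-1, h_right=-1, diff=0 [OK], height=0
  node 5: h_left=0, h_right=0, diff=0 [OK], height=1
  node 35: h_left=-1, h_right=-1, diff=0 [OK], height=0
  node 41: h_left=-1, h_right=-1, diff=0 [OK], height=0
  node 39: h_left=0, h_right=0, diff=0 [OK], height=1
  node 30: h_left=1, h_right=1, diff=0 [OK], height=2
All nodes satisfy the balance condition.
Result: Balanced


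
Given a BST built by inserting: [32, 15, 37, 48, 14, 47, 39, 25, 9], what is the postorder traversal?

Tree insertion order: [32, 15, 37, 48, 14, 47, 39, 25, 9]
Tree (level-order array): [32, 15, 37, 14, 25, None, 48, 9, None, None, None, 47, None, None, None, 39]
Postorder traversal: [9, 14, 25, 15, 39, 47, 48, 37, 32]


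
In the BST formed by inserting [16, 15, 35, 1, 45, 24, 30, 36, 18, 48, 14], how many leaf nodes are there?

Tree built from: [16, 15, 35, 1, 45, 24, 30, 36, 18, 48, 14]
Tree (level-order array): [16, 15, 35, 1, None, 24, 45, None, 14, 18, 30, 36, 48]
Rule: A leaf has 0 children.
Per-node child counts:
  node 16: 2 child(ren)
  node 15: 1 child(ren)
  node 1: 1 child(ren)
  node 14: 0 child(ren)
  node 35: 2 child(ren)
  node 24: 2 child(ren)
  node 18: 0 child(ren)
  node 30: 0 child(ren)
  node 45: 2 child(ren)
  node 36: 0 child(ren)
  node 48: 0 child(ren)
Matching nodes: [14, 18, 30, 36, 48]
Count of leaf nodes: 5


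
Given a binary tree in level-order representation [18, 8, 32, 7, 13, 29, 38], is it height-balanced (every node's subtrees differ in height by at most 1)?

Tree (level-order array): [18, 8, 32, 7, 13, 29, 38]
Definition: a tree is height-balanced if, at every node, |h(left) - h(right)| <= 1 (empty subtree has height -1).
Bottom-up per-node check:
  node 7: h_left=-1, h_right=-1, diff=0 [OK], height=0
  node 13: h_left=-1, h_right=-1, diff=0 [OK], height=0
  node 8: h_left=0, h_right=0, diff=0 [OK], height=1
  node 29: h_left=-1, h_right=-1, diff=0 [OK], height=0
  node 38: h_left=-1, h_right=-1, diff=0 [OK], height=0
  node 32: h_left=0, h_right=0, diff=0 [OK], height=1
  node 18: h_left=1, h_right=1, diff=0 [OK], height=2
All nodes satisfy the balance condition.
Result: Balanced


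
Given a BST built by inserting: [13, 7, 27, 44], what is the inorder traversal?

Tree insertion order: [13, 7, 27, 44]
Tree (level-order array): [13, 7, 27, None, None, None, 44]
Inorder traversal: [7, 13, 27, 44]


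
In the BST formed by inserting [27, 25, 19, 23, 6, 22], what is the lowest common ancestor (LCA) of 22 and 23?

Tree insertion order: [27, 25, 19, 23, 6, 22]
Tree (level-order array): [27, 25, None, 19, None, 6, 23, None, None, 22]
In a BST, the LCA of p=22, q=23 is the first node v on the
root-to-leaf path with p <= v <= q (go left if both < v, right if both > v).
Walk from root:
  at 27: both 22 and 23 < 27, go left
  at 25: both 22 and 23 < 25, go left
  at 19: both 22 and 23 > 19, go right
  at 23: 22 <= 23 <= 23, this is the LCA
LCA = 23


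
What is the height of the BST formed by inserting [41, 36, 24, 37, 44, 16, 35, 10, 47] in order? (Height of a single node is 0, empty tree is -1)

Insertion order: [41, 36, 24, 37, 44, 16, 35, 10, 47]
Tree (level-order array): [41, 36, 44, 24, 37, None, 47, 16, 35, None, None, None, None, 10]
Compute height bottom-up (empty subtree = -1):
  height(10) = 1 + max(-1, -1) = 0
  height(16) = 1 + max(0, -1) = 1
  height(35) = 1 + max(-1, -1) = 0
  height(24) = 1 + max(1, 0) = 2
  height(37) = 1 + max(-1, -1) = 0
  height(36) = 1 + max(2, 0) = 3
  height(47) = 1 + max(-1, -1) = 0
  height(44) = 1 + max(-1, 0) = 1
  height(41) = 1 + max(3, 1) = 4
Height = 4


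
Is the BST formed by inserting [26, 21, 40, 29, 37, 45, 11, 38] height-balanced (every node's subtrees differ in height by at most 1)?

Tree (level-order array): [26, 21, 40, 11, None, 29, 45, None, None, None, 37, None, None, None, 38]
Definition: a tree is height-balanced if, at every node, |h(left) - h(right)| <= 1 (empty subtree has height -1).
Bottom-up per-node check:
  node 11: h_left=-1, h_right=-1, diff=0 [OK], height=0
  node 21: h_left=0, h_right=-1, diff=1 [OK], height=1
  node 38: h_left=-1, h_right=-1, diff=0 [OK], height=0
  node 37: h_left=-1, h_right=0, diff=1 [OK], height=1
  node 29: h_left=-1, h_right=1, diff=2 [FAIL (|-1-1|=2 > 1)], height=2
  node 45: h_left=-1, h_right=-1, diff=0 [OK], height=0
  node 40: h_left=2, h_right=0, diff=2 [FAIL (|2-0|=2 > 1)], height=3
  node 26: h_left=1, h_right=3, diff=2 [FAIL (|1-3|=2 > 1)], height=4
Node 29 violates the condition: |-1 - 1| = 2 > 1.
Result: Not balanced


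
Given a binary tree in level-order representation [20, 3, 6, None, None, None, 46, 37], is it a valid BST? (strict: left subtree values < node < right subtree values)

Level-order array: [20, 3, 6, None, None, None, 46, 37]
Validate using subtree bounds (lo, hi): at each node, require lo < value < hi,
then recurse left with hi=value and right with lo=value.
Preorder trace (stopping at first violation):
  at node 20 with bounds (-inf, +inf): OK
  at node 3 with bounds (-inf, 20): OK
  at node 6 with bounds (20, +inf): VIOLATION
Node 6 violates its bound: not (20 < 6 < +inf).
Result: Not a valid BST


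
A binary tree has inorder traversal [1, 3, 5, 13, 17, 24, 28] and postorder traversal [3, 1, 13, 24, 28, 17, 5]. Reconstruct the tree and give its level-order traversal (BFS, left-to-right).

Inorder:   [1, 3, 5, 13, 17, 24, 28]
Postorder: [3, 1, 13, 24, 28, 17, 5]
Algorithm: postorder visits root last, so walk postorder right-to-left;
each value is the root of the current inorder slice — split it at that
value, recurse on the right subtree first, then the left.
Recursive splits:
  root=5; inorder splits into left=[1, 3], right=[13, 17, 24, 28]
  root=17; inorder splits into left=[13], right=[24, 28]
  root=28; inorder splits into left=[24], right=[]
  root=24; inorder splits into left=[], right=[]
  root=13; inorder splits into left=[], right=[]
  root=1; inorder splits into left=[], right=[3]
  root=3; inorder splits into left=[], right=[]
Reconstructed level-order: [5, 1, 17, 3, 13, 28, 24]


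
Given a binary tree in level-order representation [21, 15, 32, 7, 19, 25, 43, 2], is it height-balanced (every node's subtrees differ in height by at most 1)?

Tree (level-order array): [21, 15, 32, 7, 19, 25, 43, 2]
Definition: a tree is height-balanced if, at every node, |h(left) - h(right)| <= 1 (empty subtree has height -1).
Bottom-up per-node check:
  node 2: h_left=-1, h_right=-1, diff=0 [OK], height=0
  node 7: h_left=0, h_right=-1, diff=1 [OK], height=1
  node 19: h_left=-1, h_right=-1, diff=0 [OK], height=0
  node 15: h_left=1, h_right=0, diff=1 [OK], height=2
  node 25: h_left=-1, h_right=-1, diff=0 [OK], height=0
  node 43: h_left=-1, h_right=-1, diff=0 [OK], height=0
  node 32: h_left=0, h_right=0, diff=0 [OK], height=1
  node 21: h_left=2, h_right=1, diff=1 [OK], height=3
All nodes satisfy the balance condition.
Result: Balanced


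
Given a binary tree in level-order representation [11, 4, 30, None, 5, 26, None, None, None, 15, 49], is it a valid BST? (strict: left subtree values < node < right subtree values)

Level-order array: [11, 4, 30, None, 5, 26, None, None, None, 15, 49]
Validate using subtree bounds (lo, hi): at each node, require lo < value < hi,
then recurse left with hi=value and right with lo=value.
Preorder trace (stopping at first violation):
  at node 11 with bounds (-inf, +inf): OK
  at node 4 with bounds (-inf, 11): OK
  at node 5 with bounds (4, 11): OK
  at node 30 with bounds (11, +inf): OK
  at node 26 with bounds (11, 30): OK
  at node 15 with bounds (11, 26): OK
  at node 49 with bounds (26, 30): VIOLATION
Node 49 violates its bound: not (26 < 49 < 30).
Result: Not a valid BST


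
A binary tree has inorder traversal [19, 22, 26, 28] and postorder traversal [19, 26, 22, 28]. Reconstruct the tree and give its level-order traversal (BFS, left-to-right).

Inorder:   [19, 22, 26, 28]
Postorder: [19, 26, 22, 28]
Algorithm: postorder visits root last, so walk postorder right-to-left;
each value is the root of the current inorder slice — split it at that
value, recurse on the right subtree first, then the left.
Recursive splits:
  root=28; inorder splits into left=[19, 22, 26], right=[]
  root=22; inorder splits into left=[19], right=[26]
  root=26; inorder splits into left=[], right=[]
  root=19; inorder splits into left=[], right=[]
Reconstructed level-order: [28, 22, 19, 26]


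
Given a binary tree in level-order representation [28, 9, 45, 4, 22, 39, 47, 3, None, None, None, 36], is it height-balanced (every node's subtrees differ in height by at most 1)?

Tree (level-order array): [28, 9, 45, 4, 22, 39, 47, 3, None, None, None, 36]
Definition: a tree is height-balanced if, at every node, |h(left) - h(right)| <= 1 (empty subtree has height -1).
Bottom-up per-node check:
  node 3: h_left=-1, h_right=-1, diff=0 [OK], height=0
  node 4: h_left=0, h_right=-1, diff=1 [OK], height=1
  node 22: h_left=-1, h_right=-1, diff=0 [OK], height=0
  node 9: h_left=1, h_right=0, diff=1 [OK], height=2
  node 36: h_left=-1, h_right=-1, diff=0 [OK], height=0
  node 39: h_left=0, h_right=-1, diff=1 [OK], height=1
  node 47: h_left=-1, h_right=-1, diff=0 [OK], height=0
  node 45: h_left=1, h_right=0, diff=1 [OK], height=2
  node 28: h_left=2, h_right=2, diff=0 [OK], height=3
All nodes satisfy the balance condition.
Result: Balanced


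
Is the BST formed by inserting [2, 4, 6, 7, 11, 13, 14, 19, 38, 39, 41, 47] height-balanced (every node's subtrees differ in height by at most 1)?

Tree (level-order array): [2, None, 4, None, 6, None, 7, None, 11, None, 13, None, 14, None, 19, None, 38, None, 39, None, 41, None, 47]
Definition: a tree is height-balanced if, at every node, |h(left) - h(right)| <= 1 (empty subtree has height -1).
Bottom-up per-node check:
  node 47: h_left=-1, h_right=-1, diff=0 [OK], height=0
  node 41: h_left=-1, h_right=0, diff=1 [OK], height=1
  node 39: h_left=-1, h_right=1, diff=2 [FAIL (|-1-1|=2 > 1)], height=2
  node 38: h_left=-1, h_right=2, diff=3 [FAIL (|-1-2|=3 > 1)], height=3
  node 19: h_left=-1, h_right=3, diff=4 [FAIL (|-1-3|=4 > 1)], height=4
  node 14: h_left=-1, h_right=4, diff=5 [FAIL (|-1-4|=5 > 1)], height=5
  node 13: h_left=-1, h_right=5, diff=6 [FAIL (|-1-5|=6 > 1)], height=6
  node 11: h_left=-1, h_right=6, diff=7 [FAIL (|-1-6|=7 > 1)], height=7
  node 7: h_left=-1, h_right=7, diff=8 [FAIL (|-1-7|=8 > 1)], height=8
  node 6: h_left=-1, h_right=8, diff=9 [FAIL (|-1-8|=9 > 1)], height=9
  node 4: h_left=-1, h_right=9, diff=10 [FAIL (|-1-9|=10 > 1)], height=10
  node 2: h_left=-1, h_right=10, diff=11 [FAIL (|-1-10|=11 > 1)], height=11
Node 39 violates the condition: |-1 - 1| = 2 > 1.
Result: Not balanced


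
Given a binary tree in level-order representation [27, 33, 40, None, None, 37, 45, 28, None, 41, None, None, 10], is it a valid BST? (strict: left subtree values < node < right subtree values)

Level-order array: [27, 33, 40, None, None, 37, 45, 28, None, 41, None, None, 10]
Validate using subtree bounds (lo, hi): at each node, require lo < value < hi,
then recurse left with hi=value and right with lo=value.
Preorder trace (stopping at first violation):
  at node 27 with bounds (-inf, +inf): OK
  at node 33 with bounds (-inf, 27): VIOLATION
Node 33 violates its bound: not (-inf < 33 < 27).
Result: Not a valid BST


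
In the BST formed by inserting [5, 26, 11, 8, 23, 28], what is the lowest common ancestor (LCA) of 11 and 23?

Tree insertion order: [5, 26, 11, 8, 23, 28]
Tree (level-order array): [5, None, 26, 11, 28, 8, 23]
In a BST, the LCA of p=11, q=23 is the first node v on the
root-to-leaf path with p <= v <= q (go left if both < v, right if both > v).
Walk from root:
  at 5: both 11 and 23 > 5, go right
  at 26: both 11 and 23 < 26, go left
  at 11: 11 <= 11 <= 23, this is the LCA
LCA = 11


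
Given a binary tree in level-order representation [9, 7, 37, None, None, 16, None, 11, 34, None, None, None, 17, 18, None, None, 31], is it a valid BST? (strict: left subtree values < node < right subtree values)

Level-order array: [9, 7, 37, None, None, 16, None, 11, 34, None, None, None, 17, 18, None, None, 31]
Validate using subtree bounds (lo, hi): at each node, require lo < value < hi,
then recurse left with hi=value and right with lo=value.
Preorder trace (stopping at first violation):
  at node 9 with bounds (-inf, +inf): OK
  at node 7 with bounds (-inf, 9): OK
  at node 37 with bounds (9, +inf): OK
  at node 16 with bounds (9, 37): OK
  at node 11 with bounds (9, 16): OK
  at node 34 with bounds (16, 37): OK
  at node 17 with bounds (34, 37): VIOLATION
Node 17 violates its bound: not (34 < 17 < 37).
Result: Not a valid BST


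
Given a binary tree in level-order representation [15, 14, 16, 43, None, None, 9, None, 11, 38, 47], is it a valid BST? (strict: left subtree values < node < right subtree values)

Level-order array: [15, 14, 16, 43, None, None, 9, None, 11, 38, 47]
Validate using subtree bounds (lo, hi): at each node, require lo < value < hi,
then recurse left with hi=value and right with lo=value.
Preorder trace (stopping at first violation):
  at node 15 with bounds (-inf, +inf): OK
  at node 14 with bounds (-inf, 15): OK
  at node 43 with bounds (-inf, 14): VIOLATION
Node 43 violates its bound: not (-inf < 43 < 14).
Result: Not a valid BST


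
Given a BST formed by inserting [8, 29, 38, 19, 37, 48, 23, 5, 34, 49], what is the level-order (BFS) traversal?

Tree insertion order: [8, 29, 38, 19, 37, 48, 23, 5, 34, 49]
Tree (level-order array): [8, 5, 29, None, None, 19, 38, None, 23, 37, 48, None, None, 34, None, None, 49]
BFS from the root, enqueuing left then right child of each popped node:
  queue [8] -> pop 8, enqueue [5, 29], visited so far: [8]
  queue [5, 29] -> pop 5, enqueue [none], visited so far: [8, 5]
  queue [29] -> pop 29, enqueue [19, 38], visited so far: [8, 5, 29]
  queue [19, 38] -> pop 19, enqueue [23], visited so far: [8, 5, 29, 19]
  queue [38, 23] -> pop 38, enqueue [37, 48], visited so far: [8, 5, 29, 19, 38]
  queue [23, 37, 48] -> pop 23, enqueue [none], visited so far: [8, 5, 29, 19, 38, 23]
  queue [37, 48] -> pop 37, enqueue [34], visited so far: [8, 5, 29, 19, 38, 23, 37]
  queue [48, 34] -> pop 48, enqueue [49], visited so far: [8, 5, 29, 19, 38, 23, 37, 48]
  queue [34, 49] -> pop 34, enqueue [none], visited so far: [8, 5, 29, 19, 38, 23, 37, 48, 34]
  queue [49] -> pop 49, enqueue [none], visited so far: [8, 5, 29, 19, 38, 23, 37, 48, 34, 49]
Result: [8, 5, 29, 19, 38, 23, 37, 48, 34, 49]


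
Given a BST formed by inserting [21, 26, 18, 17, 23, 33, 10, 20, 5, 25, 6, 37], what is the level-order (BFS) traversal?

Tree insertion order: [21, 26, 18, 17, 23, 33, 10, 20, 5, 25, 6, 37]
Tree (level-order array): [21, 18, 26, 17, 20, 23, 33, 10, None, None, None, None, 25, None, 37, 5, None, None, None, None, None, None, 6]
BFS from the root, enqueuing left then right child of each popped node:
  queue [21] -> pop 21, enqueue [18, 26], visited so far: [21]
  queue [18, 26] -> pop 18, enqueue [17, 20], visited so far: [21, 18]
  queue [26, 17, 20] -> pop 26, enqueue [23, 33], visited so far: [21, 18, 26]
  queue [17, 20, 23, 33] -> pop 17, enqueue [10], visited so far: [21, 18, 26, 17]
  queue [20, 23, 33, 10] -> pop 20, enqueue [none], visited so far: [21, 18, 26, 17, 20]
  queue [23, 33, 10] -> pop 23, enqueue [25], visited so far: [21, 18, 26, 17, 20, 23]
  queue [33, 10, 25] -> pop 33, enqueue [37], visited so far: [21, 18, 26, 17, 20, 23, 33]
  queue [10, 25, 37] -> pop 10, enqueue [5], visited so far: [21, 18, 26, 17, 20, 23, 33, 10]
  queue [25, 37, 5] -> pop 25, enqueue [none], visited so far: [21, 18, 26, 17, 20, 23, 33, 10, 25]
  queue [37, 5] -> pop 37, enqueue [none], visited so far: [21, 18, 26, 17, 20, 23, 33, 10, 25, 37]
  queue [5] -> pop 5, enqueue [6], visited so far: [21, 18, 26, 17, 20, 23, 33, 10, 25, 37, 5]
  queue [6] -> pop 6, enqueue [none], visited so far: [21, 18, 26, 17, 20, 23, 33, 10, 25, 37, 5, 6]
Result: [21, 18, 26, 17, 20, 23, 33, 10, 25, 37, 5, 6]


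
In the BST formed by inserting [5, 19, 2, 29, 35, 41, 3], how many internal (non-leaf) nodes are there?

Tree built from: [5, 19, 2, 29, 35, 41, 3]
Tree (level-order array): [5, 2, 19, None, 3, None, 29, None, None, None, 35, None, 41]
Rule: An internal node has at least one child.
Per-node child counts:
  node 5: 2 child(ren)
  node 2: 1 child(ren)
  node 3: 0 child(ren)
  node 19: 1 child(ren)
  node 29: 1 child(ren)
  node 35: 1 child(ren)
  node 41: 0 child(ren)
Matching nodes: [5, 2, 19, 29, 35]
Count of internal (non-leaf) nodes: 5


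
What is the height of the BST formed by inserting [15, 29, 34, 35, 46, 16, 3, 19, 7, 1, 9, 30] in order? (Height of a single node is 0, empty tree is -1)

Insertion order: [15, 29, 34, 35, 46, 16, 3, 19, 7, 1, 9, 30]
Tree (level-order array): [15, 3, 29, 1, 7, 16, 34, None, None, None, 9, None, 19, 30, 35, None, None, None, None, None, None, None, 46]
Compute height bottom-up (empty subtree = -1):
  height(1) = 1 + max(-1, -1) = 0
  height(9) = 1 + max(-1, -1) = 0
  height(7) = 1 + max(-1, 0) = 1
  height(3) = 1 + max(0, 1) = 2
  height(19) = 1 + max(-1, -1) = 0
  height(16) = 1 + max(-1, 0) = 1
  height(30) = 1 + max(-1, -1) = 0
  height(46) = 1 + max(-1, -1) = 0
  height(35) = 1 + max(-1, 0) = 1
  height(34) = 1 + max(0, 1) = 2
  height(29) = 1 + max(1, 2) = 3
  height(15) = 1 + max(2, 3) = 4
Height = 4


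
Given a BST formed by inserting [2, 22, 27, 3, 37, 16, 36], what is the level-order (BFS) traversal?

Tree insertion order: [2, 22, 27, 3, 37, 16, 36]
Tree (level-order array): [2, None, 22, 3, 27, None, 16, None, 37, None, None, 36]
BFS from the root, enqueuing left then right child of each popped node:
  queue [2] -> pop 2, enqueue [22], visited so far: [2]
  queue [22] -> pop 22, enqueue [3, 27], visited so far: [2, 22]
  queue [3, 27] -> pop 3, enqueue [16], visited so far: [2, 22, 3]
  queue [27, 16] -> pop 27, enqueue [37], visited so far: [2, 22, 3, 27]
  queue [16, 37] -> pop 16, enqueue [none], visited so far: [2, 22, 3, 27, 16]
  queue [37] -> pop 37, enqueue [36], visited so far: [2, 22, 3, 27, 16, 37]
  queue [36] -> pop 36, enqueue [none], visited so far: [2, 22, 3, 27, 16, 37, 36]
Result: [2, 22, 3, 27, 16, 37, 36]


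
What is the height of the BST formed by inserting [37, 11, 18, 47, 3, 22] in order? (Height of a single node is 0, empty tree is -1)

Insertion order: [37, 11, 18, 47, 3, 22]
Tree (level-order array): [37, 11, 47, 3, 18, None, None, None, None, None, 22]
Compute height bottom-up (empty subtree = -1):
  height(3) = 1 + max(-1, -1) = 0
  height(22) = 1 + max(-1, -1) = 0
  height(18) = 1 + max(-1, 0) = 1
  height(11) = 1 + max(0, 1) = 2
  height(47) = 1 + max(-1, -1) = 0
  height(37) = 1 + max(2, 0) = 3
Height = 3


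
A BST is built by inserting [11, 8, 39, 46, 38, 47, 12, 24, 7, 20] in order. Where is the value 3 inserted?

Starting tree (level order): [11, 8, 39, 7, None, 38, 46, None, None, 12, None, None, 47, None, 24, None, None, 20]
Insertion path: 11 -> 8 -> 7
Result: insert 3 as left child of 7
Final tree (level order): [11, 8, 39, 7, None, 38, 46, 3, None, 12, None, None, 47, None, None, None, 24, None, None, 20]


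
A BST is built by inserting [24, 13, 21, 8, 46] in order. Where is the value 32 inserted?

Starting tree (level order): [24, 13, 46, 8, 21]
Insertion path: 24 -> 46
Result: insert 32 as left child of 46
Final tree (level order): [24, 13, 46, 8, 21, 32]


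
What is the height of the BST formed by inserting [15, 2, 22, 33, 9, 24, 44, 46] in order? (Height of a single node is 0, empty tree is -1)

Insertion order: [15, 2, 22, 33, 9, 24, 44, 46]
Tree (level-order array): [15, 2, 22, None, 9, None, 33, None, None, 24, 44, None, None, None, 46]
Compute height bottom-up (empty subtree = -1):
  height(9) = 1 + max(-1, -1) = 0
  height(2) = 1 + max(-1, 0) = 1
  height(24) = 1 + max(-1, -1) = 0
  height(46) = 1 + max(-1, -1) = 0
  height(44) = 1 + max(-1, 0) = 1
  height(33) = 1 + max(0, 1) = 2
  height(22) = 1 + max(-1, 2) = 3
  height(15) = 1 + max(1, 3) = 4
Height = 4


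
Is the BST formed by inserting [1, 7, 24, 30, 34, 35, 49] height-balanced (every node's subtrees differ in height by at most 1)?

Tree (level-order array): [1, None, 7, None, 24, None, 30, None, 34, None, 35, None, 49]
Definition: a tree is height-balanced if, at every node, |h(left) - h(right)| <= 1 (empty subtree has height -1).
Bottom-up per-node check:
  node 49: h_left=-1, h_right=-1, diff=0 [OK], height=0
  node 35: h_left=-1, h_right=0, diff=1 [OK], height=1
  node 34: h_left=-1, h_right=1, diff=2 [FAIL (|-1-1|=2 > 1)], height=2
  node 30: h_left=-1, h_right=2, diff=3 [FAIL (|-1-2|=3 > 1)], height=3
  node 24: h_left=-1, h_right=3, diff=4 [FAIL (|-1-3|=4 > 1)], height=4
  node 7: h_left=-1, h_right=4, diff=5 [FAIL (|-1-4|=5 > 1)], height=5
  node 1: h_left=-1, h_right=5, diff=6 [FAIL (|-1-5|=6 > 1)], height=6
Node 34 violates the condition: |-1 - 1| = 2 > 1.
Result: Not balanced


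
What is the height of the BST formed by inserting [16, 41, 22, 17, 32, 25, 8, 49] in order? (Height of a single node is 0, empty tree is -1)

Insertion order: [16, 41, 22, 17, 32, 25, 8, 49]
Tree (level-order array): [16, 8, 41, None, None, 22, 49, 17, 32, None, None, None, None, 25]
Compute height bottom-up (empty subtree = -1):
  height(8) = 1 + max(-1, -1) = 0
  height(17) = 1 + max(-1, -1) = 0
  height(25) = 1 + max(-1, -1) = 0
  height(32) = 1 + max(0, -1) = 1
  height(22) = 1 + max(0, 1) = 2
  height(49) = 1 + max(-1, -1) = 0
  height(41) = 1 + max(2, 0) = 3
  height(16) = 1 + max(0, 3) = 4
Height = 4


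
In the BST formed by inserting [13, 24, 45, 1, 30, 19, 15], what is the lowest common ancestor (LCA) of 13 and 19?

Tree insertion order: [13, 24, 45, 1, 30, 19, 15]
Tree (level-order array): [13, 1, 24, None, None, 19, 45, 15, None, 30]
In a BST, the LCA of p=13, q=19 is the first node v on the
root-to-leaf path with p <= v <= q (go left if both < v, right if both > v).
Walk from root:
  at 13: 13 <= 13 <= 19, this is the LCA
LCA = 13


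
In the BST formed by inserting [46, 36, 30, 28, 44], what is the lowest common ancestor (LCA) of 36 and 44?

Tree insertion order: [46, 36, 30, 28, 44]
Tree (level-order array): [46, 36, None, 30, 44, 28]
In a BST, the LCA of p=36, q=44 is the first node v on the
root-to-leaf path with p <= v <= q (go left if both < v, right if both > v).
Walk from root:
  at 46: both 36 and 44 < 46, go left
  at 36: 36 <= 36 <= 44, this is the LCA
LCA = 36


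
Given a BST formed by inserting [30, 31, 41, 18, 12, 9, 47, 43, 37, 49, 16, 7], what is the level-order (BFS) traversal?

Tree insertion order: [30, 31, 41, 18, 12, 9, 47, 43, 37, 49, 16, 7]
Tree (level-order array): [30, 18, 31, 12, None, None, 41, 9, 16, 37, 47, 7, None, None, None, None, None, 43, 49]
BFS from the root, enqueuing left then right child of each popped node:
  queue [30] -> pop 30, enqueue [18, 31], visited so far: [30]
  queue [18, 31] -> pop 18, enqueue [12], visited so far: [30, 18]
  queue [31, 12] -> pop 31, enqueue [41], visited so far: [30, 18, 31]
  queue [12, 41] -> pop 12, enqueue [9, 16], visited so far: [30, 18, 31, 12]
  queue [41, 9, 16] -> pop 41, enqueue [37, 47], visited so far: [30, 18, 31, 12, 41]
  queue [9, 16, 37, 47] -> pop 9, enqueue [7], visited so far: [30, 18, 31, 12, 41, 9]
  queue [16, 37, 47, 7] -> pop 16, enqueue [none], visited so far: [30, 18, 31, 12, 41, 9, 16]
  queue [37, 47, 7] -> pop 37, enqueue [none], visited so far: [30, 18, 31, 12, 41, 9, 16, 37]
  queue [47, 7] -> pop 47, enqueue [43, 49], visited so far: [30, 18, 31, 12, 41, 9, 16, 37, 47]
  queue [7, 43, 49] -> pop 7, enqueue [none], visited so far: [30, 18, 31, 12, 41, 9, 16, 37, 47, 7]
  queue [43, 49] -> pop 43, enqueue [none], visited so far: [30, 18, 31, 12, 41, 9, 16, 37, 47, 7, 43]
  queue [49] -> pop 49, enqueue [none], visited so far: [30, 18, 31, 12, 41, 9, 16, 37, 47, 7, 43, 49]
Result: [30, 18, 31, 12, 41, 9, 16, 37, 47, 7, 43, 49]


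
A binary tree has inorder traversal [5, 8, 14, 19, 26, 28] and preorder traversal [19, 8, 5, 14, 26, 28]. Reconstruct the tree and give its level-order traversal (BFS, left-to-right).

Inorder:  [5, 8, 14, 19, 26, 28]
Preorder: [19, 8, 5, 14, 26, 28]
Algorithm: preorder visits root first, so consume preorder in order;
for each root, split the current inorder slice at that value into
left-subtree inorder and right-subtree inorder, then recurse.
Recursive splits:
  root=19; inorder splits into left=[5, 8, 14], right=[26, 28]
  root=8; inorder splits into left=[5], right=[14]
  root=5; inorder splits into left=[], right=[]
  root=14; inorder splits into left=[], right=[]
  root=26; inorder splits into left=[], right=[28]
  root=28; inorder splits into left=[], right=[]
Reconstructed level-order: [19, 8, 26, 5, 14, 28]


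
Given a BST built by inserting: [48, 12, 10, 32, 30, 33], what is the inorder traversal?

Tree insertion order: [48, 12, 10, 32, 30, 33]
Tree (level-order array): [48, 12, None, 10, 32, None, None, 30, 33]
Inorder traversal: [10, 12, 30, 32, 33, 48]


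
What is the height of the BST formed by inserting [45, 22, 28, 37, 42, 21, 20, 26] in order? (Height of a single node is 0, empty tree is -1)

Insertion order: [45, 22, 28, 37, 42, 21, 20, 26]
Tree (level-order array): [45, 22, None, 21, 28, 20, None, 26, 37, None, None, None, None, None, 42]
Compute height bottom-up (empty subtree = -1):
  height(20) = 1 + max(-1, -1) = 0
  height(21) = 1 + max(0, -1) = 1
  height(26) = 1 + max(-1, -1) = 0
  height(42) = 1 + max(-1, -1) = 0
  height(37) = 1 + max(-1, 0) = 1
  height(28) = 1 + max(0, 1) = 2
  height(22) = 1 + max(1, 2) = 3
  height(45) = 1 + max(3, -1) = 4
Height = 4


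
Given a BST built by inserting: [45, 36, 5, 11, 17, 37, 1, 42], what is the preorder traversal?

Tree insertion order: [45, 36, 5, 11, 17, 37, 1, 42]
Tree (level-order array): [45, 36, None, 5, 37, 1, 11, None, 42, None, None, None, 17]
Preorder traversal: [45, 36, 5, 1, 11, 17, 37, 42]


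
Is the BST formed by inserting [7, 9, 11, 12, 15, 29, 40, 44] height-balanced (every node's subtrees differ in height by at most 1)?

Tree (level-order array): [7, None, 9, None, 11, None, 12, None, 15, None, 29, None, 40, None, 44]
Definition: a tree is height-balanced if, at every node, |h(left) - h(right)| <= 1 (empty subtree has height -1).
Bottom-up per-node check:
  node 44: h_left=-1, h_right=-1, diff=0 [OK], height=0
  node 40: h_left=-1, h_right=0, diff=1 [OK], height=1
  node 29: h_left=-1, h_right=1, diff=2 [FAIL (|-1-1|=2 > 1)], height=2
  node 15: h_left=-1, h_right=2, diff=3 [FAIL (|-1-2|=3 > 1)], height=3
  node 12: h_left=-1, h_right=3, diff=4 [FAIL (|-1-3|=4 > 1)], height=4
  node 11: h_left=-1, h_right=4, diff=5 [FAIL (|-1-4|=5 > 1)], height=5
  node 9: h_left=-1, h_right=5, diff=6 [FAIL (|-1-5|=6 > 1)], height=6
  node 7: h_left=-1, h_right=6, diff=7 [FAIL (|-1-6|=7 > 1)], height=7
Node 29 violates the condition: |-1 - 1| = 2 > 1.
Result: Not balanced


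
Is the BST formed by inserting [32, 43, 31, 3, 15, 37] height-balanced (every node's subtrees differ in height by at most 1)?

Tree (level-order array): [32, 31, 43, 3, None, 37, None, None, 15]
Definition: a tree is height-balanced if, at every node, |h(left) - h(right)| <= 1 (empty subtree has height -1).
Bottom-up per-node check:
  node 15: h_left=-1, h_right=-1, diff=0 [OK], height=0
  node 3: h_left=-1, h_right=0, diff=1 [OK], height=1
  node 31: h_left=1, h_right=-1, diff=2 [FAIL (|1--1|=2 > 1)], height=2
  node 37: h_left=-1, h_right=-1, diff=0 [OK], height=0
  node 43: h_left=0, h_right=-1, diff=1 [OK], height=1
  node 32: h_left=2, h_right=1, diff=1 [OK], height=3
Node 31 violates the condition: |1 - -1| = 2 > 1.
Result: Not balanced
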